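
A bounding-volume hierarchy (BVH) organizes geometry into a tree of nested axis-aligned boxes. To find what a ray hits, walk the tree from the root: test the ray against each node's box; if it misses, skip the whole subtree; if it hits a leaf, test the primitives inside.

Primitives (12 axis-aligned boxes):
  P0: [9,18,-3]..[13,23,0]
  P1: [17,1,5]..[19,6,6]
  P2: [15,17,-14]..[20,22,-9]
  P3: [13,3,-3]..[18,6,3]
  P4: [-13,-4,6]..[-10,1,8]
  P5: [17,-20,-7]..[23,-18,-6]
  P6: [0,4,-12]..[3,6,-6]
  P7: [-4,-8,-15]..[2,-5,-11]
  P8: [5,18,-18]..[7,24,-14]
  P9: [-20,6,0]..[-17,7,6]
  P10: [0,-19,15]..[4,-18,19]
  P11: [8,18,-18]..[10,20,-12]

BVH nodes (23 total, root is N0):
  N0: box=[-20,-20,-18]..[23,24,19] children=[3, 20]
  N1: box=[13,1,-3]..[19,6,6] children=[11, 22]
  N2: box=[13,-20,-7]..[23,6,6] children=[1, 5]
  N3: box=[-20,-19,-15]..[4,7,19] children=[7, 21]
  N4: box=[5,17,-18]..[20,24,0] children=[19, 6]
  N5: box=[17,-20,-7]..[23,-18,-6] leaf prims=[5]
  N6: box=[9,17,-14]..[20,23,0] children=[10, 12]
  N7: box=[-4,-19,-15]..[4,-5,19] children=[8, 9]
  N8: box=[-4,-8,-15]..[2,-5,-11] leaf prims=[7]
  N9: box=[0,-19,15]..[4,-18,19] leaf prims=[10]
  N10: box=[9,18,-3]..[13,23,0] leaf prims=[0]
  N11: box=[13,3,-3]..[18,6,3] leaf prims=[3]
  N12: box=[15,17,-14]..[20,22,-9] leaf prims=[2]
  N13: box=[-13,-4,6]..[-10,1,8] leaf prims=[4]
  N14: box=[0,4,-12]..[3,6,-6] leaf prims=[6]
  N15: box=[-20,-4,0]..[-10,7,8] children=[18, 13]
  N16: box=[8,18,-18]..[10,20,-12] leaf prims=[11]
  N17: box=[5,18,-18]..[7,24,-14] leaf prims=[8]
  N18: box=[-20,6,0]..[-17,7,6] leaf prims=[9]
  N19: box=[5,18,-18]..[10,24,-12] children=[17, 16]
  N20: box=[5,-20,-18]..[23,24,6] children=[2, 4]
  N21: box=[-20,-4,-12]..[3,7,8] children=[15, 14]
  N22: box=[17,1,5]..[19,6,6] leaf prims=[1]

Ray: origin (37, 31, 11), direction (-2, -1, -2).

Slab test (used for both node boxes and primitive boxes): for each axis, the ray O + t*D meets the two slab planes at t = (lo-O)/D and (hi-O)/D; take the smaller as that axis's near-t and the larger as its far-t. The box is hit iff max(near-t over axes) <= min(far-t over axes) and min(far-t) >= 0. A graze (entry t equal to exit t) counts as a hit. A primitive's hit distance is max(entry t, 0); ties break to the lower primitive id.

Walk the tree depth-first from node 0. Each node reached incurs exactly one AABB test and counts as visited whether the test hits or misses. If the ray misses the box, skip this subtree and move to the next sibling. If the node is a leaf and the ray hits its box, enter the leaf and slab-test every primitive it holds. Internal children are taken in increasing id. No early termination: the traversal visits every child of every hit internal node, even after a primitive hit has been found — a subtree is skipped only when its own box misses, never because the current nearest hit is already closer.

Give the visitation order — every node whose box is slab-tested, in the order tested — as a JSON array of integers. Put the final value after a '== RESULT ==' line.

Traverse from the root:
N0 x:[7,57/2] y:[7,51] z:[-4,29/2] -> hit [7,29/2], descend [3, 20]
  N3 x:[33/2,57/2] y:[24,50] z:[-4,13] -> miss, prune
  N20 x:[7,16] y:[7,51] z:[5/2,29/2] -> hit [7,29/2], descend [2, 4]
    N2 x:[7,12] y:[25,51] z:[5/2,9] -> miss, prune
    N4 x:[17/2,16] y:[7,14] z:[11/2,29/2] -> hit [17/2,14], descend [6, 19]
      N6 x:[17/2,14] y:[8,14] z:[11/2,25/2] -> hit [17/2,25/2], descend [10, 12]
        N10 x:[12,14] y:[8,13] z:[11/2,7] -> miss, prune
        N12 x:[17/2,11] y:[9,14] z:[10,25/2] -> hit [10,11] leaf, test {P2@t=10}
      N19 x:[27/2,16] y:[7,13] z:[23/2,29/2] -> miss, prune

9 AABB tests over nodes [0, 3, 20, 2, 4, 6, 10, 12, 19]; 1 leaf entered; closest P2.

== RESULT ==
[0, 3, 20, 2, 4, 6, 10, 12, 19]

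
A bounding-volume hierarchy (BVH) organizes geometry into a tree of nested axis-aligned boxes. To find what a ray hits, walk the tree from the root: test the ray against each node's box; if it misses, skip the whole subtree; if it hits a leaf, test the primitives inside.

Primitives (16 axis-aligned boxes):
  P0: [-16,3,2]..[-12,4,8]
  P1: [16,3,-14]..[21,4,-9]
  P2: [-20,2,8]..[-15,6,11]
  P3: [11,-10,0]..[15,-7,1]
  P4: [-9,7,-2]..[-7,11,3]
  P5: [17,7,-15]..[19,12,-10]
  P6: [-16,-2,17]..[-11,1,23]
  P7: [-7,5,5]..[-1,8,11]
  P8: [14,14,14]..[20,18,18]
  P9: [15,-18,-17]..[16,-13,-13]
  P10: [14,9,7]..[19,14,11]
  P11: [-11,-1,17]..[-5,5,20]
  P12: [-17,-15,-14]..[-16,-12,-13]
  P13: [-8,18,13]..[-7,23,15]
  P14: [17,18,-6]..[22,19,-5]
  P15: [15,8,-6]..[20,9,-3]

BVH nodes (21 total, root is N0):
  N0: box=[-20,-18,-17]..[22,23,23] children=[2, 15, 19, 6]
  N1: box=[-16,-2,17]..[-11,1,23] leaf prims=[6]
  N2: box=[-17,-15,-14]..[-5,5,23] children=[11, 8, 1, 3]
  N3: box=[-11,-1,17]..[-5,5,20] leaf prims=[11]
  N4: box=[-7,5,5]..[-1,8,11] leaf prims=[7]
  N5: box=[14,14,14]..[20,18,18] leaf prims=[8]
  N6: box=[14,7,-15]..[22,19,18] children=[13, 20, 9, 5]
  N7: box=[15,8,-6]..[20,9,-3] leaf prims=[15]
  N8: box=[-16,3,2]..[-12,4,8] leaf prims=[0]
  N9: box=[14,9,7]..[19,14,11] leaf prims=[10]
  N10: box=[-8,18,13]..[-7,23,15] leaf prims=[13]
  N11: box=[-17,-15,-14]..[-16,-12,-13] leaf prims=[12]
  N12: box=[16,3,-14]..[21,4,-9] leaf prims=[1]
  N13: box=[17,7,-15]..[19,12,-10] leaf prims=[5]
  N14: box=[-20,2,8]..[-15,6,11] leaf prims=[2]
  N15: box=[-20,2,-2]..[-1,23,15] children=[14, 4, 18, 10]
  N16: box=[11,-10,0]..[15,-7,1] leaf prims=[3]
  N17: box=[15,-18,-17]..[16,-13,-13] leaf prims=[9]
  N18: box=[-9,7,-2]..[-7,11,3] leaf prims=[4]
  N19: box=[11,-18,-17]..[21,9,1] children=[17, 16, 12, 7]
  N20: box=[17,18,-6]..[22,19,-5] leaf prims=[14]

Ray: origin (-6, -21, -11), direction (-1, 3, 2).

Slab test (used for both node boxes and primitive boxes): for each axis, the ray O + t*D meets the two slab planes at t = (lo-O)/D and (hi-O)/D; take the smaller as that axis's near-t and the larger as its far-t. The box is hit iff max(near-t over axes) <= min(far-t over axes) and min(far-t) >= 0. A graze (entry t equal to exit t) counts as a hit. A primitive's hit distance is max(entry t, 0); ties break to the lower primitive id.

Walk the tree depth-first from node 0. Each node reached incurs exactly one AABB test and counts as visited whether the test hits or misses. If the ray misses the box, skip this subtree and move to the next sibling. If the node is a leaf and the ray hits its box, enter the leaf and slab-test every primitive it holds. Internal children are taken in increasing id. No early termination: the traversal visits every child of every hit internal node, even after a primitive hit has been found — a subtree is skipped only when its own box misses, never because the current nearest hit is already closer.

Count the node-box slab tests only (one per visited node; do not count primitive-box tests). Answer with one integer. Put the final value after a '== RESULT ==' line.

Trace the traversal:
N0 x:[-28,14] y:[1,44/3] z:[-3,17] -> hit [1,14], descend [2, 6, 15, 19]
  N2 x:[-1,11] y:[2,26/3] z:[-3/2,17] -> hit [2,26/3], descend [1, 3, 8, 11]
    N1 x:[5,10] y:[19/3,22/3] z:[14,17] -> miss, prune
    N3 x:[-1,5] y:[20/3,26/3] z:[14,31/2] -> miss, prune
    N8 x:[6,10] y:[8,25/3] z:[13/2,19/2] -> hit [8,25/3] leaf, test {P0@t=8}
    N11 x:[10,11] y:[2,3] z:[-3/2,-1] -> miss, prune
  N6 x:[-28,-20] y:[28/3,40/3] z:[-2,29/2] -> miss, prune
  N15 x:[-5,14] y:[23/3,44/3] z:[9/2,13] -> hit [23/3,13], descend [4, 10, 14, 18]
    N4 x:[-5,1] y:[26/3,29/3] z:[8,11] -> miss, prune
    N10 x:[1,2] y:[13,44/3] z:[12,13] -> miss, prune
    N14 x:[9,14] y:[23/3,9] z:[19/2,11] -> miss, prune
    N18 x:[1,3] y:[28/3,32/3] z:[9/2,7] -> miss, prune
  N19 x:[-27,-17] y:[1,10] z:[-3,6] -> miss, prune

order=[0, 2, 1, 3, 8, 11, 6, 15, 4, 10, 14, 18, 19]  |boxes|=13  |leaves|=1  hit=P0

== RESULT ==
13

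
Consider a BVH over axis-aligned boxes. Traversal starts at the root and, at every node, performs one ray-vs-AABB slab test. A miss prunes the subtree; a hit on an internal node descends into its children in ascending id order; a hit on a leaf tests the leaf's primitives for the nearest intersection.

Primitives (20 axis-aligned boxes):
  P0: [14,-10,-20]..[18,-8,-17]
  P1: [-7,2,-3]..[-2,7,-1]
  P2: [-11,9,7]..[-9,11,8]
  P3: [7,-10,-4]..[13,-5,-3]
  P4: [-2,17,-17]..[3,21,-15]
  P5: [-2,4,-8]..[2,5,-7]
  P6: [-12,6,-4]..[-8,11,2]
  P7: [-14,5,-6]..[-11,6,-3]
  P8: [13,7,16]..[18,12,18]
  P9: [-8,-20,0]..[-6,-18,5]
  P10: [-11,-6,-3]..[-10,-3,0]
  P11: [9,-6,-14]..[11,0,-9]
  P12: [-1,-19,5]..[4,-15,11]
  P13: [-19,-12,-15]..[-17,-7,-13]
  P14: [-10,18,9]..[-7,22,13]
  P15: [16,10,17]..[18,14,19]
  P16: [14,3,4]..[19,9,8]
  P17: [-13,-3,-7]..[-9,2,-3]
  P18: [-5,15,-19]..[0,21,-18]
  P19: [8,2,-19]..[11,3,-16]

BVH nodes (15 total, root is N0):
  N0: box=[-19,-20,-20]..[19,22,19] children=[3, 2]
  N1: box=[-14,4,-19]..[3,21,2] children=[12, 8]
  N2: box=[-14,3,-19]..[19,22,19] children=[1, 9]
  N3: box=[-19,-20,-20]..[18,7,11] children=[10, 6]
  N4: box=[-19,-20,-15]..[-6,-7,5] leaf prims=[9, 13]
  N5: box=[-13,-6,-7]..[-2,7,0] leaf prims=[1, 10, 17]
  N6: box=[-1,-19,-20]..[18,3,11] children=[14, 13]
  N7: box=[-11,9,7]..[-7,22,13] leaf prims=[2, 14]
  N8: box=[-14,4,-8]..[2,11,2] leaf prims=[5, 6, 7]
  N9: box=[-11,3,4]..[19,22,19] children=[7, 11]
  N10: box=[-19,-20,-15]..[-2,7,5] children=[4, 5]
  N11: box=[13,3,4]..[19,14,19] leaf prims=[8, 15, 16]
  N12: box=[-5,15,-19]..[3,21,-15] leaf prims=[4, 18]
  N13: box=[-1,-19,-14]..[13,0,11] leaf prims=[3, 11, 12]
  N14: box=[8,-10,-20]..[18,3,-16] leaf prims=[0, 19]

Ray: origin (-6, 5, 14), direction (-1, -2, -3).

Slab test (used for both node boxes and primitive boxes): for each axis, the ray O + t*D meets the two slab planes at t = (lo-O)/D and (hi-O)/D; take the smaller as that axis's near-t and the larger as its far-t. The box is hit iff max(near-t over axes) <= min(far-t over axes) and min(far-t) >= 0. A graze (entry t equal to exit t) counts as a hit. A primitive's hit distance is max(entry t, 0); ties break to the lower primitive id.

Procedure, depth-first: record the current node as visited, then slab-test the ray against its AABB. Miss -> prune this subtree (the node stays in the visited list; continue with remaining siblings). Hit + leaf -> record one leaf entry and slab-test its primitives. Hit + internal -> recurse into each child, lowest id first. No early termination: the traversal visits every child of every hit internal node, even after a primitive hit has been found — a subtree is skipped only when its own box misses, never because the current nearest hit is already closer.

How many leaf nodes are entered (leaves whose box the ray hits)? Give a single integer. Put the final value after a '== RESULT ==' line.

Trace the traversal:
N0 x:[-25,13] y:[-17/2,25/2] z:[-5/3,34/3] -> hit [-5/3,34/3], descend [2, 3]
  N2 x:[-25,8] y:[-17/2,1] z:[-5/3,11] -> hit [-5/3,1], descend [1, 9]
    N1 x:[-9,8] y:[-8,1/2] z:[4,11] -> miss, prune
    N9 x:[-25,5] y:[-17/2,1] z:[-5/3,10/3] -> hit [-5/3,1], descend [7, 11]
      N7 x:[1,5] y:[-17/2,-2] z:[1/3,7/3] -> miss, prune
      N11 x:[-25,-19] y:[-9/2,1] z:[-5/3,10/3] -> miss, prune
  N3 x:[-24,13] y:[-1,25/2] z:[1,34/3] -> hit [1,34/3], descend [6, 10]
    N6 x:[-24,-5] y:[1,12] z:[1,34/3] -> miss, prune
    N10 x:[-4,13] y:[-1,25/2] z:[3,29/3] -> hit [3,29/3], descend [4, 5]
      N4 x:[0,13] y:[6,25/2] z:[3,29/3] -> hit [6,29/3] leaf, test {P9(miss), P13(miss)}
      N5 x:[-4,7] y:[-1,11/2] z:[14/3,7] -> hit [14/3,11/2] leaf, test {P1(miss), P10@t=14/3, P17(miss)}

order=[0, 2, 1, 9, 7, 11, 3, 6, 10, 4, 5]  |boxes|=11  |leaves|=2  hit=P10

== RESULT ==
2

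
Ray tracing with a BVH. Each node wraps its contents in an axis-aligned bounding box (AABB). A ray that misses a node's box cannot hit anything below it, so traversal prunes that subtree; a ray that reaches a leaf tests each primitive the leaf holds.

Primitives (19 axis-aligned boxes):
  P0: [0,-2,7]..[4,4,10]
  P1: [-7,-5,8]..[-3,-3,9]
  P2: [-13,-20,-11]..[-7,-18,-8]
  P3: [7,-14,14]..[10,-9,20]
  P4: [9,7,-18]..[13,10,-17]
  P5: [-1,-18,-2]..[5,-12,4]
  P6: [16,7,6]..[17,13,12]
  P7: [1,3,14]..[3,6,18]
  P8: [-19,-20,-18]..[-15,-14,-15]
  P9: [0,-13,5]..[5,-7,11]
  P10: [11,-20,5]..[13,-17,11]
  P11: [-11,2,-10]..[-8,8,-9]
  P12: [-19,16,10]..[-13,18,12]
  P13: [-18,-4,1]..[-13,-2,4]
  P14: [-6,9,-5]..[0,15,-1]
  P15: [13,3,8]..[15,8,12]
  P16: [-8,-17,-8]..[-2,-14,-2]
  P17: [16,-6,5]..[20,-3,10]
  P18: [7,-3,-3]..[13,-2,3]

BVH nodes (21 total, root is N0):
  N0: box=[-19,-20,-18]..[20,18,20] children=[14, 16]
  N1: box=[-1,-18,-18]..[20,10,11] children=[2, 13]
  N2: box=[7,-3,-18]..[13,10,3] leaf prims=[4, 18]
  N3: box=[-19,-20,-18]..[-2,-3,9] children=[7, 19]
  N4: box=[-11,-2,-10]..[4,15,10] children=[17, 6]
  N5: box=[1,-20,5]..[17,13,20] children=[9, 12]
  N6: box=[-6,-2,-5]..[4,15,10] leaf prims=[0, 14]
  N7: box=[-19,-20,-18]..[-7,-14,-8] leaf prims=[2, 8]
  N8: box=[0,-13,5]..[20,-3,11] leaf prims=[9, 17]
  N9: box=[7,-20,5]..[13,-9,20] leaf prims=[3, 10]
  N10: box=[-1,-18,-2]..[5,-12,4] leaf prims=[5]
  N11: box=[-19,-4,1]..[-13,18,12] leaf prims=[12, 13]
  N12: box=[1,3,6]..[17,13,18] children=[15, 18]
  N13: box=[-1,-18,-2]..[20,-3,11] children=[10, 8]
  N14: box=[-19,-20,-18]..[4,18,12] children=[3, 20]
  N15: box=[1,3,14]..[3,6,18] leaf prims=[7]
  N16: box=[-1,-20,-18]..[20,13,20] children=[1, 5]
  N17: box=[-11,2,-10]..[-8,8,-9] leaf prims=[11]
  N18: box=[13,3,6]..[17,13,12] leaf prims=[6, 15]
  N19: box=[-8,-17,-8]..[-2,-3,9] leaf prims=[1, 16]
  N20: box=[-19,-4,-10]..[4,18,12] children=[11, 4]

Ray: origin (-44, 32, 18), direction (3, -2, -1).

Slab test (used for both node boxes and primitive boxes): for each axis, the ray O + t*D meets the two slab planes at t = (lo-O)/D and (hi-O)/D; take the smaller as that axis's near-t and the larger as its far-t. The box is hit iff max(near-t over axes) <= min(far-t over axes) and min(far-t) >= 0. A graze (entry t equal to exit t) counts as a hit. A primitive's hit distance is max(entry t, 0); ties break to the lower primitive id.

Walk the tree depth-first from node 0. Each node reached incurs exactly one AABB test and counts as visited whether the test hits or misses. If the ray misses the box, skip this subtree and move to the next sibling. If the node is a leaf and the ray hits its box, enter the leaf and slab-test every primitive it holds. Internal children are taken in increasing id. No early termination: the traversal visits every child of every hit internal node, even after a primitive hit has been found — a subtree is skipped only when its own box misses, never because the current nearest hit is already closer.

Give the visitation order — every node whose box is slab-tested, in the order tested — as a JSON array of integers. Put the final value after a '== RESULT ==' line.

Walk:
N0 x:[25/3,64/3] y:[7,26] z:[-2,36] -> hit [25/3,64/3], descend [14, 16]
  N14 x:[25/3,16] y:[7,26] z:[6,36] -> hit [25/3,16], descend [3, 20]
    N3 x:[25/3,14] y:[35/2,26] z:[9,36] -> miss, prune
    N20 x:[25/3,16] y:[7,18] z:[6,28] -> hit [25/3,16], descend [4, 11]
      N4 x:[11,16] y:[17/2,17] z:[8,28] -> hit [11,16], descend [6, 17]
        N6 x:[38/3,16] y:[17/2,17] z:[8,23] -> hit [38/3,16] leaf, test {P0(miss), P14(miss)}
        N17 x:[11,12] y:[12,15] z:[27,28] -> miss, prune
      N11 x:[25/3,31/3] y:[7,18] z:[6,17] -> hit [25/3,31/3] leaf, test {P12(miss), P13(miss)}
  N16 x:[43/3,64/3] y:[19/2,26] z:[-2,36] -> hit [43/3,64/3], descend [1, 5]
    N1 x:[43/3,64/3] y:[11,25] z:[7,36] -> hit [43/3,64/3], descend [2, 13]
      N2 x:[17,19] y:[11,35/2] z:[15,36] -> hit [17,35/2] leaf, test {P4(miss), P18@t=17}
      N13 x:[43/3,64/3] y:[35/2,25] z:[7,20] -> hit [35/2,20], descend [8, 10]
        N8 x:[44/3,64/3] y:[35/2,45/2] z:[7,13] -> miss, prune
        N10 x:[43/3,49/3] y:[22,25] z:[14,20] -> miss, prune
    N5 x:[15,61/3] y:[19/2,26] z:[-2,13] -> miss, prune

Visited [0, 14, 3, 20, 4, 6, 17, 11, 16, 1, 2, 13, 8, 10, 5]. Tests: 15 box, 3 leaf. Nearest: P18.

== RESULT ==
[0, 14, 3, 20, 4, 6, 17, 11, 16, 1, 2, 13, 8, 10, 5]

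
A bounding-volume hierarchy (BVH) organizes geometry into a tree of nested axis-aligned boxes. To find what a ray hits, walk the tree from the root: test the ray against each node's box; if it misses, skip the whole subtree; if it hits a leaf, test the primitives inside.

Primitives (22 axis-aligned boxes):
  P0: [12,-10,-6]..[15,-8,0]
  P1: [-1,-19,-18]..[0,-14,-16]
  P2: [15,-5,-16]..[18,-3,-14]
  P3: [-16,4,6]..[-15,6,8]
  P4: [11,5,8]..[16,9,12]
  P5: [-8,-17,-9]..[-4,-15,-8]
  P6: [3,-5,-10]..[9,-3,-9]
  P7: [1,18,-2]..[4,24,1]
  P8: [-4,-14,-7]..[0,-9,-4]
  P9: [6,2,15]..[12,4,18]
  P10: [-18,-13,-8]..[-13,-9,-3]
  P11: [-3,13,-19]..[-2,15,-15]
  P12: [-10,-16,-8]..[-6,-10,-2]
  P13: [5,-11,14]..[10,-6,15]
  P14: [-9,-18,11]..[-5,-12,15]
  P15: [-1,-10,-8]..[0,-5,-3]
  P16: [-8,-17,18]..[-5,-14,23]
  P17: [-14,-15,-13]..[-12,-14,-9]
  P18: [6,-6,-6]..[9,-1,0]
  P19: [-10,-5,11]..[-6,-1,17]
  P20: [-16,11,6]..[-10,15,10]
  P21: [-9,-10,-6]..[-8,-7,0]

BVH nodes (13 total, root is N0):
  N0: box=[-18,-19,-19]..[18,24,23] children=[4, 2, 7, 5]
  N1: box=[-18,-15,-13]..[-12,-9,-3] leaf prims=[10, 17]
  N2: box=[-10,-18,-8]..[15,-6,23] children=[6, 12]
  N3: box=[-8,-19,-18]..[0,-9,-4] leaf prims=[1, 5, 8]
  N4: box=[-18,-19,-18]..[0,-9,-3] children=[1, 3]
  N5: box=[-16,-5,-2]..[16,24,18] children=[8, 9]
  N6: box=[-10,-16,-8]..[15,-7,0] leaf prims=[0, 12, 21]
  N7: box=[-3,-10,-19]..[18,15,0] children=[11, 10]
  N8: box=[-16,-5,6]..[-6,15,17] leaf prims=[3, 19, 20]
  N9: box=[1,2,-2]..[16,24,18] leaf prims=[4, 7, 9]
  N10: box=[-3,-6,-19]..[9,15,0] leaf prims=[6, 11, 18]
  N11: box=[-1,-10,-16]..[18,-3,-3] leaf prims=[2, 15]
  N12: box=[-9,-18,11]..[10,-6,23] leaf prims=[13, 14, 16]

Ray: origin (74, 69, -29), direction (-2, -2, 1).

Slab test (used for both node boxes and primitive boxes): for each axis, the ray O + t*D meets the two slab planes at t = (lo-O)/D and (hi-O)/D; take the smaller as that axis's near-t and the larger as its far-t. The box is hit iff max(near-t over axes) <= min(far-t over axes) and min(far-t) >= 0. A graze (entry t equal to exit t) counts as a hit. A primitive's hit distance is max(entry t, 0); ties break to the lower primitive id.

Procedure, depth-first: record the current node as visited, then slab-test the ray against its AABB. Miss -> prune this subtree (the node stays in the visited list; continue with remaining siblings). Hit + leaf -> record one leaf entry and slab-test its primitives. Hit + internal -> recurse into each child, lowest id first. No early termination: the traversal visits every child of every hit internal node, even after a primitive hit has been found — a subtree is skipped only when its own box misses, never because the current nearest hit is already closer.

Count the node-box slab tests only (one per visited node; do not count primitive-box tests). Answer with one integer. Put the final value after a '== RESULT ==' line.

Traverse from the root:
N0 x:[28,46] y:[45/2,44] z:[10,52] -> hit [28,44], descend [2, 4, 5, 7]
  N2 x:[59/2,42] y:[75/2,87/2] z:[21,52] -> hit [75/2,42], descend [6, 12]
    N6 x:[59/2,42] y:[38,85/2] z:[21,29] -> miss, prune
    N12 x:[32,83/2] y:[75/2,87/2] z:[40,52] -> hit [40,83/2] leaf, test {P13(miss), P14@t=81/2, P16(miss)}
  N4 x:[37,46] y:[39,44] z:[11,26] -> miss, prune
  N5 x:[29,45] y:[45/2,37] z:[27,47] -> hit [29,37], descend [8, 9]
    N8 x:[40,45] y:[27,37] z:[35,46] -> miss, prune
    N9 x:[29,73/2] y:[45/2,67/2] z:[27,47] -> hit [29,67/2] leaf, test {P4(miss), P7(miss), P9(miss)}
  N7 x:[28,77/2] y:[27,79/2] z:[10,29] -> hit [28,29], descend [10, 11]
    N10 x:[65/2,77/2] y:[27,75/2] z:[10,29] -> miss, prune
    N11 x:[28,75/2] y:[36,79/2] z:[13,26] -> miss, prune

order=[0, 2, 6, 12, 4, 5, 8, 9, 7, 10, 11]  |boxes|=11  |leaves|=2  hit=P14

== RESULT ==
11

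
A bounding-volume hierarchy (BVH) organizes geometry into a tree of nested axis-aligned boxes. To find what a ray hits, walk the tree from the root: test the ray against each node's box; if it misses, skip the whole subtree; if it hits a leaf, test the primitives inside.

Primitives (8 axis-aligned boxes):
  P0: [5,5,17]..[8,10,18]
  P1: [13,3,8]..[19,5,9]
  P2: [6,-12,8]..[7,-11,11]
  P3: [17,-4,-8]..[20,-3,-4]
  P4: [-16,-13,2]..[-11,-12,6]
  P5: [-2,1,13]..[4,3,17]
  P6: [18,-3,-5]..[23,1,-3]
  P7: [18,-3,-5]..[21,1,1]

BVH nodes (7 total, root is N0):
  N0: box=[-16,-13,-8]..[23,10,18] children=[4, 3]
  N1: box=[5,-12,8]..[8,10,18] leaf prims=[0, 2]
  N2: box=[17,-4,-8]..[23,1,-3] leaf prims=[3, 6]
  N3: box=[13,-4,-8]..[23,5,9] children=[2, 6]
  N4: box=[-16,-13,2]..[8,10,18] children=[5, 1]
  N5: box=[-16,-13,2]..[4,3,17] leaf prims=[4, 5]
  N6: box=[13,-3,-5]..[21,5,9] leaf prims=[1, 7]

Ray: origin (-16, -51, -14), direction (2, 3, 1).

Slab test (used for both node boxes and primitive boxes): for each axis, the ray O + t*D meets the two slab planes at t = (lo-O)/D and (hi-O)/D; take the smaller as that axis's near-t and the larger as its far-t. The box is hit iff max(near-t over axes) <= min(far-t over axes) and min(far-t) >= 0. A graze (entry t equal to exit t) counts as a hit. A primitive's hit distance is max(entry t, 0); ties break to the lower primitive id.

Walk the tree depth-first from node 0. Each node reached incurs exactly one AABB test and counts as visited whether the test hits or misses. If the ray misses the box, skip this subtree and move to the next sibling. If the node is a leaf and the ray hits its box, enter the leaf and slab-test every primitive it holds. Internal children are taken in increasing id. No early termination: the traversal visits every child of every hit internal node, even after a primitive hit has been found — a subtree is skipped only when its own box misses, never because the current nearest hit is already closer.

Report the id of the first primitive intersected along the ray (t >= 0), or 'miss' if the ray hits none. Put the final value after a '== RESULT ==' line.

Trace the traversal:
N0 x:[0,39/2] y:[38/3,61/3] z:[6,32] -> hit [38/3,39/2], descend [3, 4]
  N3 x:[29/2,39/2] y:[47/3,56/3] z:[6,23] -> hit [47/3,56/3], descend [2, 6]
    N2 x:[33/2,39/2] y:[47/3,52/3] z:[6,11] -> miss, prune
    N6 x:[29/2,37/2] y:[16,56/3] z:[9,23] -> hit [16,37/2] leaf, test {P1(miss), P7(miss)}
  N4 x:[0,12] y:[38/3,61/3] z:[16,32] -> miss, prune

Summary -> nodes [0, 3, 2, 6, 4]; box-tests=5; leaf-entries=1; first=miss

== RESULT ==
miss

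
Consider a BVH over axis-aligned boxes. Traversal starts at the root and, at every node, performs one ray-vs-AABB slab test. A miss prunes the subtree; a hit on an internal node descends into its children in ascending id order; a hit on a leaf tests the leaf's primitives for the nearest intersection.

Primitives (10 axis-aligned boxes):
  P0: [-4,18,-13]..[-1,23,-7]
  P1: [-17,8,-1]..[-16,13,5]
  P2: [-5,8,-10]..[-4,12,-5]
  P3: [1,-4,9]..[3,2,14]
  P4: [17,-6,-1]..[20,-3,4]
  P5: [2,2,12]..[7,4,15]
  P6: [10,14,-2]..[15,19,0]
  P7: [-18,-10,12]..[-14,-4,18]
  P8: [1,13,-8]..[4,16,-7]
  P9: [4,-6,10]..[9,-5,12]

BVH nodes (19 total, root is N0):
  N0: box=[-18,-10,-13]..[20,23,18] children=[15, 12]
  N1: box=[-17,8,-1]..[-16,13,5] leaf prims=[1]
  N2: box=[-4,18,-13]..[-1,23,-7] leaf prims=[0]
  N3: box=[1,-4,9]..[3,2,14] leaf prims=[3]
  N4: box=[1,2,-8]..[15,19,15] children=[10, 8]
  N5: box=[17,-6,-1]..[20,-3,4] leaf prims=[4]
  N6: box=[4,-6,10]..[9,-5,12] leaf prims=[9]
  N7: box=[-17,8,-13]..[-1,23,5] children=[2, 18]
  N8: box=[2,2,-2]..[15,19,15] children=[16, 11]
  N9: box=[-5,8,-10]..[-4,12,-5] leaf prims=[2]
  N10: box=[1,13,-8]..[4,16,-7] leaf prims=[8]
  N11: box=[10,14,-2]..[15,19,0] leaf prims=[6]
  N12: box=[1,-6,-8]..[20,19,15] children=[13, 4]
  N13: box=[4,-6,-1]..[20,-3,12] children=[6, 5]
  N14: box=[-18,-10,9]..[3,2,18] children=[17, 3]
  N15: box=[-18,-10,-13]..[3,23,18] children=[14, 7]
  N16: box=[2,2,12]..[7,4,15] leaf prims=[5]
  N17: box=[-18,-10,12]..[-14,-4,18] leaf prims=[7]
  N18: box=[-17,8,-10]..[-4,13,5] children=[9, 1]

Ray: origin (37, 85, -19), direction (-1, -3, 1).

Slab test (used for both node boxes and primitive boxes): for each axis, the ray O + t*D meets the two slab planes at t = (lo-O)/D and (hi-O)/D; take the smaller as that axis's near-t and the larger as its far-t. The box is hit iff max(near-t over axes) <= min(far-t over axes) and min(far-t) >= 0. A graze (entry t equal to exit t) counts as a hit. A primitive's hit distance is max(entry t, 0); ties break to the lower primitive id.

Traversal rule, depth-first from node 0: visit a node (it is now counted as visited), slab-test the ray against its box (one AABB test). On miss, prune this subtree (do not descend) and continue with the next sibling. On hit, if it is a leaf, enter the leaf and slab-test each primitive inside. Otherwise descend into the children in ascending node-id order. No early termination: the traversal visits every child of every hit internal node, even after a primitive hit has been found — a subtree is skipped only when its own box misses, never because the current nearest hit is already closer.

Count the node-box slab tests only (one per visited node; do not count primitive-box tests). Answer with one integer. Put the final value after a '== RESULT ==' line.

Traverse from the root:
N0 x:[17,55] y:[62/3,95/3] z:[6,37] -> hit [62/3,95/3], descend [12, 15]
  N12 x:[17,36] y:[22,91/3] z:[11,34] -> hit [22,91/3], descend [4, 13]
    N4 x:[22,36] y:[22,83/3] z:[11,34] -> hit [22,83/3], descend [8, 10]
      N8 x:[22,35] y:[22,83/3] z:[17,34] -> hit [22,83/3], descend [11, 16]
        N11 x:[22,27] y:[22,71/3] z:[17,19] -> miss, prune
        N16 x:[30,35] y:[27,83/3] z:[31,34] -> miss, prune
      N10 x:[33,36] y:[23,24] z:[11,12] -> miss, prune
    N13 x:[17,33] y:[88/3,91/3] z:[18,31] -> hit [88/3,91/3], descend [5, 6]
      N5 x:[17,20] y:[88/3,91/3] z:[18,23] -> miss, prune
      N6 x:[28,33] y:[30,91/3] z:[29,31] -> hit [30,91/3] leaf, test {P9@t=30}
  N15 x:[34,55] y:[62/3,95/3] z:[6,37] -> miss, prune

11 AABB tests over nodes [0, 12, 4, 8, 11, 16, 10, 13, 5, 6, 15]; 1 leaf entered; closest P9.

== RESULT ==
11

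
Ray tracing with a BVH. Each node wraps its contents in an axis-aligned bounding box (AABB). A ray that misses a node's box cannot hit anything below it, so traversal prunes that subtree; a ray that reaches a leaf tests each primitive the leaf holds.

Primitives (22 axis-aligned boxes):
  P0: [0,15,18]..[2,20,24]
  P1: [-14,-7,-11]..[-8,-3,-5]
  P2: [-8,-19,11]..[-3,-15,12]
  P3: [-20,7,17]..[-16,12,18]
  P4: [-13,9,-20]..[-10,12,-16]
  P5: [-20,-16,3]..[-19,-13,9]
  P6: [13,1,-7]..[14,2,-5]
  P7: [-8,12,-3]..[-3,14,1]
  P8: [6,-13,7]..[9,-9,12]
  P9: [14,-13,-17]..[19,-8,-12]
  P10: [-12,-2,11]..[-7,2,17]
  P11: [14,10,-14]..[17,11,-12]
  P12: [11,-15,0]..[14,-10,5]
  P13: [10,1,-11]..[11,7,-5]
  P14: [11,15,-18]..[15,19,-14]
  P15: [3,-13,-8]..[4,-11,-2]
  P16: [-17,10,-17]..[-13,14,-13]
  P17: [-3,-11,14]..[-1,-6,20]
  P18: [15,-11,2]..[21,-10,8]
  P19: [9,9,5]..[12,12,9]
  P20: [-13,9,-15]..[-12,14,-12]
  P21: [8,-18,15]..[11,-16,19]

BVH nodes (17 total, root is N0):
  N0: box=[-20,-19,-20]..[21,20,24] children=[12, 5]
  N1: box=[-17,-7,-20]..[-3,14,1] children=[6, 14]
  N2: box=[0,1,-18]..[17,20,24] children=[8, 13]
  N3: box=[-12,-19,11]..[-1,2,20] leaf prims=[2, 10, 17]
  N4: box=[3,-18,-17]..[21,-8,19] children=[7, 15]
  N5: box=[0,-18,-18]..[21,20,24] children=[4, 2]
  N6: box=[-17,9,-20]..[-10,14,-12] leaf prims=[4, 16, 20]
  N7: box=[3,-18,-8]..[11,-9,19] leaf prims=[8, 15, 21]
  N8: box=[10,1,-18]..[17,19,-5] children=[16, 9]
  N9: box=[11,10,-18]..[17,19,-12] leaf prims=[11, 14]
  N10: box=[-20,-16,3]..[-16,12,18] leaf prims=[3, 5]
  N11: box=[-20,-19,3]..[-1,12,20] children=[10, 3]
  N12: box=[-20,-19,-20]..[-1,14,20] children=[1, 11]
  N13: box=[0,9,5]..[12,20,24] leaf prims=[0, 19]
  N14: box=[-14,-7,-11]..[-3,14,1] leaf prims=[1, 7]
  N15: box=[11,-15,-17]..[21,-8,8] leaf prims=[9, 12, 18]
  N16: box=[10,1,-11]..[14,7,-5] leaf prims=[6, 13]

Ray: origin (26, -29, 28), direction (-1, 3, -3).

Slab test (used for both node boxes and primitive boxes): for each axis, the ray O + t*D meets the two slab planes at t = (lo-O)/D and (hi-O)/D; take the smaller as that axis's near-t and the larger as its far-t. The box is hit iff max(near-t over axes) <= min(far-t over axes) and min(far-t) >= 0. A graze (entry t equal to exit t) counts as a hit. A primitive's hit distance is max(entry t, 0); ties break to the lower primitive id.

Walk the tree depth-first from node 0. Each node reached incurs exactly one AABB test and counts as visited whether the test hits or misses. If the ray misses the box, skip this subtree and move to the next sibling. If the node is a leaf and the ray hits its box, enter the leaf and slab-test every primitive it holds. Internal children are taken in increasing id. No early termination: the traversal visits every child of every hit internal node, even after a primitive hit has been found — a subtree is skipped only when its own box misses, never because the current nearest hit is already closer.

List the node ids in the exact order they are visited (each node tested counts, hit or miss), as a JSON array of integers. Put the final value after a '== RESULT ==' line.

Traverse from the root:
N0 x:[5,46] y:[10/3,49/3] z:[4/3,16] -> hit [5,16], descend [5, 12]
  N5 x:[5,26] y:[11/3,49/3] z:[4/3,46/3] -> hit [5,46/3], descend [2, 4]
    N2 x:[9,26] y:[10,49/3] z:[4/3,46/3] -> hit [10,46/3], descend [8, 13]
      N8 x:[9,16] y:[10,16] z:[11,46/3] -> hit [11,46/3], descend [9, 16]
        N9 x:[9,15] y:[13,16] z:[40/3,46/3] -> hit [40/3,15] leaf, test {P11(miss), P14@t=44/3}
        N16 x:[12,16] y:[10,12] z:[11,13] -> hit [12,12] leaf, test {P6(miss), P13(miss)}
      N13 x:[14,26] y:[38/3,49/3] z:[4/3,23/3] -> miss, prune
    N4 x:[5,23] y:[11/3,7] z:[3,15] -> hit [5,7], descend [7, 15]
      N7 x:[15,23] y:[11/3,20/3] z:[3,12] -> miss, prune
      N15 x:[5,15] y:[14/3,7] z:[20/3,15] -> hit [20/3,7] leaf, test {P9(miss), P12(miss), P18(miss)}
  N12 x:[27,46] y:[10/3,43/3] z:[8/3,16] -> miss, prune

11 AABB tests over nodes [0, 5, 2, 8, 9, 16, 13, 4, 7, 15, 12]; 3 leaves entered; closest P14.

== RESULT ==
[0, 5, 2, 8, 9, 16, 13, 4, 7, 15, 12]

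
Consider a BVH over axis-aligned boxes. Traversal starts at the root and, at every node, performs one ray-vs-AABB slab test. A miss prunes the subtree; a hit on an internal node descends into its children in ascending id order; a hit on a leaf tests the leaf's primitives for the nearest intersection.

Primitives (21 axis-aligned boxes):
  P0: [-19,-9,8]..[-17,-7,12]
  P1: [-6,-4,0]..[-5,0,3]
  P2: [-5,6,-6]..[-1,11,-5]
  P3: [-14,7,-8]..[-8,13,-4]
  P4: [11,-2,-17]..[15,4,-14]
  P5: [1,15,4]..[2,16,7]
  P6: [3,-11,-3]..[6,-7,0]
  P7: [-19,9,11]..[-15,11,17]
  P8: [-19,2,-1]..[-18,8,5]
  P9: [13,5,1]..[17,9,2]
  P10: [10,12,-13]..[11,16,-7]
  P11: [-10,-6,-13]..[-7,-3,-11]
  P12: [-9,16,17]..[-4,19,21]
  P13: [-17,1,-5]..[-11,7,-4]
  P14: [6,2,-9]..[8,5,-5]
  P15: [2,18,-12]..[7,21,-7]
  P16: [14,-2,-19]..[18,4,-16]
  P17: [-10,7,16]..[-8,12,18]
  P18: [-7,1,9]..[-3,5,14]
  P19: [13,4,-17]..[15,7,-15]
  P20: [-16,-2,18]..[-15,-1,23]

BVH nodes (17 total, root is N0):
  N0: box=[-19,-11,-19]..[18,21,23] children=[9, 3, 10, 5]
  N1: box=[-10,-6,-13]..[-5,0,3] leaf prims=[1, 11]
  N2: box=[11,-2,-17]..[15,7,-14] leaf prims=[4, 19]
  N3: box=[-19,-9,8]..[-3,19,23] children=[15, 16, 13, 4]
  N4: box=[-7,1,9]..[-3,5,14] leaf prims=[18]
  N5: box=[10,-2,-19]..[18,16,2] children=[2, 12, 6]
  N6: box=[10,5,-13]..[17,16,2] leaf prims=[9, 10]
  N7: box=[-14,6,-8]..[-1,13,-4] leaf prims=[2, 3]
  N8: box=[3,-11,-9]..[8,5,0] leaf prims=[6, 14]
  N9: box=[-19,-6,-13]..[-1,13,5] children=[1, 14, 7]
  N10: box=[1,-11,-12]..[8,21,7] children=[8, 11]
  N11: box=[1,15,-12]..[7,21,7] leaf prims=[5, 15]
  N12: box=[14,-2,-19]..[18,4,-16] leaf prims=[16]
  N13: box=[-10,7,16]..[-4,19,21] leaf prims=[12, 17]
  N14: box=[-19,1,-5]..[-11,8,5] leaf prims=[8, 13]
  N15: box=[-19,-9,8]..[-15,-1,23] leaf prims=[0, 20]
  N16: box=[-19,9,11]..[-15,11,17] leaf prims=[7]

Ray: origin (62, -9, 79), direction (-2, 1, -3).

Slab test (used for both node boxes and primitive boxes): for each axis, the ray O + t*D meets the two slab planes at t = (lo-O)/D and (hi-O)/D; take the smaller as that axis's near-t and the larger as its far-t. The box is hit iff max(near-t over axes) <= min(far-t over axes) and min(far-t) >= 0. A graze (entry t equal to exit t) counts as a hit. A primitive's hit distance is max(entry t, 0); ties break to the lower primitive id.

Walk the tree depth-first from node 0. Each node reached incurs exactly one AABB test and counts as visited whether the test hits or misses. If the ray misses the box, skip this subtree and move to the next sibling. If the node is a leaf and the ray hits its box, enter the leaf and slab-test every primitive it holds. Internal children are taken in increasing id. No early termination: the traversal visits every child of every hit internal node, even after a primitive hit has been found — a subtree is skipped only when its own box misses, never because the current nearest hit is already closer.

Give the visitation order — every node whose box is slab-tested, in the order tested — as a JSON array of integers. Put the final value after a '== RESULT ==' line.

Traverse from the root:
N0 x:[22,81/2] y:[-2,30] z:[56/3,98/3] -> hit [22,30], descend [3, 5, 9, 10]
  N3 x:[65/2,81/2] y:[0,28] z:[56/3,71/3] -> miss, prune
  N5 x:[22,26] y:[7,25] z:[77/3,98/3] -> miss, prune
  N9 x:[63/2,81/2] y:[3,22] z:[74/3,92/3] -> miss, prune
  N10 x:[27,61/2] y:[-2,30] z:[24,91/3] -> hit [27,30], descend [8, 11]
    N8 x:[27,59/2] y:[-2,14] z:[79/3,88/3] -> miss, prune
    N11 x:[55/2,61/2] y:[24,30] z:[24,91/3] -> hit [55/2,30] leaf, test {P5(miss), P15@t=86/3}

order=[0, 3, 5, 9, 10, 8, 11]  |boxes|=7  |leaves|=1  hit=P15

== RESULT ==
[0, 3, 5, 9, 10, 8, 11]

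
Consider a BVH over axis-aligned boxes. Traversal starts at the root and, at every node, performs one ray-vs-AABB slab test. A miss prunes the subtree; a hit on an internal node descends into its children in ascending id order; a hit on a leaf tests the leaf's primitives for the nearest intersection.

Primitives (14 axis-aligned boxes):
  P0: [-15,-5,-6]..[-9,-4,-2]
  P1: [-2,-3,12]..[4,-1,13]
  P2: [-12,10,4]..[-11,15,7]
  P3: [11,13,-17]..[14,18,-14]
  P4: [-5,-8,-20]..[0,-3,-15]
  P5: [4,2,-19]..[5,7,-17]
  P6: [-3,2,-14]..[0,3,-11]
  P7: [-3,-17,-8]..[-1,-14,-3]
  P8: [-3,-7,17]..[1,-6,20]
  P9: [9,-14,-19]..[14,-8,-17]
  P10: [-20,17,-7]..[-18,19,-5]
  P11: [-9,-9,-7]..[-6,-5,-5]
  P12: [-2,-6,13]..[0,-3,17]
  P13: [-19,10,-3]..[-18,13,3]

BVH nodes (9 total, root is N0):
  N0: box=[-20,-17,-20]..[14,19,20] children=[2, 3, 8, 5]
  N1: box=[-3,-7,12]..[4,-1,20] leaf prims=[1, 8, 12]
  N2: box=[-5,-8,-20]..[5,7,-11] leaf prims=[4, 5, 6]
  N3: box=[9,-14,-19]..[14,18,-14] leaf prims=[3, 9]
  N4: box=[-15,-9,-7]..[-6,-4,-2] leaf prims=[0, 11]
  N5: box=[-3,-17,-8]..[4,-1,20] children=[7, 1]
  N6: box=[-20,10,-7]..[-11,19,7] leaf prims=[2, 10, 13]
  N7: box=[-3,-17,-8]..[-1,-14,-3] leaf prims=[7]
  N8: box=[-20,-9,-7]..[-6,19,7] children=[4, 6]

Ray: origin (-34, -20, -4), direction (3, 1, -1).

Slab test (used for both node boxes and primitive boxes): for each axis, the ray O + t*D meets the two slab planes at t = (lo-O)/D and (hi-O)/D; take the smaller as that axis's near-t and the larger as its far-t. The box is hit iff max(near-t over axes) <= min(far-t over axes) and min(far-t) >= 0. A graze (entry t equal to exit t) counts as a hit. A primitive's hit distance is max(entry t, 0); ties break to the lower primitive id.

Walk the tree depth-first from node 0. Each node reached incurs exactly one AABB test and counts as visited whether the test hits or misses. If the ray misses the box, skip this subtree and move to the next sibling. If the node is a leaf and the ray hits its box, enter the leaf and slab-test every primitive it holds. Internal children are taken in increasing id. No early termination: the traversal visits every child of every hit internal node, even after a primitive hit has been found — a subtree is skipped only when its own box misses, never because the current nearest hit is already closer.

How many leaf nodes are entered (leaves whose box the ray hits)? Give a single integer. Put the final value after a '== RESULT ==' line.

Walk:
N0 x:[14/3,16] y:[3,39] z:[-24,16] -> hit [14/3,16], descend [2, 3, 5, 8]
  N2 x:[29/3,13] y:[12,27] z:[7,16] -> hit [12,13] leaf, test {P4(miss), P5(miss), P6(miss)}
  N3 x:[43/3,16] y:[6,38] z:[10,15] -> hit [43/3,15] leaf, test {P3(miss), P9(miss)}
  N5 x:[31/3,38/3] y:[3,19] z:[-24,4] -> miss, prune
  N8 x:[14/3,28/3] y:[11,39] z:[-11,3] -> miss, prune

5 AABB tests over nodes [0, 2, 3, 5, 8]; 2 leaves entered; closest miss.

== RESULT ==
2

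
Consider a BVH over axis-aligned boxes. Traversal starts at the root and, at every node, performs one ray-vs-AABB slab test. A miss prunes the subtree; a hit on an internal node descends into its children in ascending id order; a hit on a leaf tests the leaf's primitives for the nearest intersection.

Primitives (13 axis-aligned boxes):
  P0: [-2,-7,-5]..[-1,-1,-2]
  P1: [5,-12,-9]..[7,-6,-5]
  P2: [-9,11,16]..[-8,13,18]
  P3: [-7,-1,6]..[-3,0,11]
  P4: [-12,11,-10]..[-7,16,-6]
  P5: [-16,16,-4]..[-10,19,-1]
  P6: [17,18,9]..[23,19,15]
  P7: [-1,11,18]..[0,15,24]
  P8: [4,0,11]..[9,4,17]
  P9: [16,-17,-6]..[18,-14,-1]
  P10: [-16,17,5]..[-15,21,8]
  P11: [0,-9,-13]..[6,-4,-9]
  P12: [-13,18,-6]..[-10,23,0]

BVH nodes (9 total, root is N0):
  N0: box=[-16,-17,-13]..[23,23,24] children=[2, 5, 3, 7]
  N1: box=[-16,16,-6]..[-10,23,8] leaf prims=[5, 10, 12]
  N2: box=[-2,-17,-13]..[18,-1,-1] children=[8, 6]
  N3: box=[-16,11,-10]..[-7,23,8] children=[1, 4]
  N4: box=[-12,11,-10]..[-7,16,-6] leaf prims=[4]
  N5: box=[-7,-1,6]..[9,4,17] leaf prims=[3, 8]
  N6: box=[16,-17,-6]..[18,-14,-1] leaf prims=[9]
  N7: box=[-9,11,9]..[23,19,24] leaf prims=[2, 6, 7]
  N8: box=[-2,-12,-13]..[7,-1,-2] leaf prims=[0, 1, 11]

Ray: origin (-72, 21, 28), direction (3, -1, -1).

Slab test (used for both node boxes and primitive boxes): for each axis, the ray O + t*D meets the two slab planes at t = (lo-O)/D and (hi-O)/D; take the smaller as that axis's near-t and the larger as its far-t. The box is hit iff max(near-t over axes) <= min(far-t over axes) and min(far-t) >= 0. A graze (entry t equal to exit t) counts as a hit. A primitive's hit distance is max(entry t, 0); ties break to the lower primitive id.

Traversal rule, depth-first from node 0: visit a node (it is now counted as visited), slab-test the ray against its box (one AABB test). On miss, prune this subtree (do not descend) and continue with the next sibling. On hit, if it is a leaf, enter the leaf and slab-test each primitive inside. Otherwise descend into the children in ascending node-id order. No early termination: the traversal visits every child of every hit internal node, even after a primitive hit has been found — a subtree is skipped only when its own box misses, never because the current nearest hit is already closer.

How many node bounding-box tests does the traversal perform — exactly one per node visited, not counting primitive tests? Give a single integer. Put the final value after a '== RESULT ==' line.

Trace the traversal:
N0 x:[56/3,95/3] y:[-2,38] z:[4,41] -> hit [56/3,95/3], descend [2, 3, 5, 7]
  N2 x:[70/3,30] y:[22,38] z:[29,41] -> hit [29,30], descend [6, 8]
    N6 x:[88/3,30] y:[35,38] z:[29,34] -> miss, prune
    N8 x:[70/3,79/3] y:[22,33] z:[30,41] -> miss, prune
  N3 x:[56/3,65/3] y:[-2,10] z:[20,38] -> miss, prune
  N5 x:[65/3,27] y:[17,22] z:[11,22] -> hit [65/3,22] leaf, test {P3@t=65/3, P8(miss)}
  N7 x:[21,95/3] y:[2,10] z:[4,19] -> miss, prune

order=[0, 2, 6, 8, 3, 5, 7]  |boxes|=7  |leaves|=1  hit=P3

== RESULT ==
7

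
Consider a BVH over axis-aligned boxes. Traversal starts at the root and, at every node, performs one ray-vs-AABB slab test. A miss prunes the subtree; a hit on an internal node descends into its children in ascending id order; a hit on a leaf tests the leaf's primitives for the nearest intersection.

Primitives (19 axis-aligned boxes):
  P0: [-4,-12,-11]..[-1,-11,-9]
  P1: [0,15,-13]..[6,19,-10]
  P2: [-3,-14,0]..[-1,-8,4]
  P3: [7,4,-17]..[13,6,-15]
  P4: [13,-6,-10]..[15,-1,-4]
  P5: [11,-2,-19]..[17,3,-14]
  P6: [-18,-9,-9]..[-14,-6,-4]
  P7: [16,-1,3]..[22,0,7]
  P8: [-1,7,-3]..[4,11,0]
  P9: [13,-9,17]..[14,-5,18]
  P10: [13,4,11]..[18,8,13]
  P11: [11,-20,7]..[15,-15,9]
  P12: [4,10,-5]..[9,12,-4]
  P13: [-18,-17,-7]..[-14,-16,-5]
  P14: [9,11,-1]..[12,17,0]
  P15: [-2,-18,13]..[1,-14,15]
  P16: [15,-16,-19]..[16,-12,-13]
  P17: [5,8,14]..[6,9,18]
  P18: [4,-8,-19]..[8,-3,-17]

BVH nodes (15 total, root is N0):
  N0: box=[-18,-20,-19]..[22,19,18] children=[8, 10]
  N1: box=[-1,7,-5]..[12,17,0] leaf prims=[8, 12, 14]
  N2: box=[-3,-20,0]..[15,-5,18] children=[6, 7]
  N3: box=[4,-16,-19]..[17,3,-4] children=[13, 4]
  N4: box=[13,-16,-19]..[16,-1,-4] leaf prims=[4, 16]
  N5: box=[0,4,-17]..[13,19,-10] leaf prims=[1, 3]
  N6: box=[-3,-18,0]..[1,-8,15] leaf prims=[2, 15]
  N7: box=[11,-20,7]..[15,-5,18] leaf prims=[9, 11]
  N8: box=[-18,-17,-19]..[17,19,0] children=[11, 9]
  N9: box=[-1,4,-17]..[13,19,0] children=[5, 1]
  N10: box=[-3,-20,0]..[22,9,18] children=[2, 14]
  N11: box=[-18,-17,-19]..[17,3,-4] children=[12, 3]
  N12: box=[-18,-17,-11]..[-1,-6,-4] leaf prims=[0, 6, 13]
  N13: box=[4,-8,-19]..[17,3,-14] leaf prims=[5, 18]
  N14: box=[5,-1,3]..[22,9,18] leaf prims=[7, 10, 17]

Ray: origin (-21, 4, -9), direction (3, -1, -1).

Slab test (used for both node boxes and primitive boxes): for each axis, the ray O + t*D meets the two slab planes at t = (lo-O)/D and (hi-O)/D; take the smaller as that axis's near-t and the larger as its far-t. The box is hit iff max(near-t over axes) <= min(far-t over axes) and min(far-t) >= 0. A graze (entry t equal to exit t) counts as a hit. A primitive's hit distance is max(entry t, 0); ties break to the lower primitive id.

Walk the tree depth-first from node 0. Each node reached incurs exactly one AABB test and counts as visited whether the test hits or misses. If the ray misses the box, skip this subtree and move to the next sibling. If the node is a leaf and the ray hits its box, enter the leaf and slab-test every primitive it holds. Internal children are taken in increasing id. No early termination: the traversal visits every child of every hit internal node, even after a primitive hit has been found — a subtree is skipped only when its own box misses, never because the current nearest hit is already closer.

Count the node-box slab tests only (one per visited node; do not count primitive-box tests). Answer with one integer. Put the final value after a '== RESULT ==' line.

Walk:
N0 x:[1,43/3] y:[-15,24] z:[-27,10] -> hit [1,10], descend [8, 10]
  N8 x:[1,38/3] y:[-15,21] z:[-9,10] -> hit [1,10], descend [9, 11]
    N9 x:[20/3,34/3] y:[-15,0] z:[-9,8] -> miss, prune
    N11 x:[1,38/3] y:[1,21] z:[-5,10] -> hit [1,10], descend [3, 12]
      N3 x:[25/3,38/3] y:[1,20] z:[-5,10] -> hit [25/3,10], descend [4, 13]
        N4 x:[34/3,37/3] y:[5,20] z:[-5,10] -> miss, prune
        N13 x:[25/3,38/3] y:[1,12] z:[5,10] -> hit [25/3,10] leaf, test {P5(miss), P18@t=25/3}
      N12 x:[1,20/3] y:[10,21] z:[-5,2] -> miss, prune
  N10 x:[6,43/3] y:[-5,24] z:[-27,-9] -> miss, prune

Summary -> nodes [0, 8, 9, 11, 3, 4, 13, 12, 10]; box-tests=9; leaf-entries=1; first=P18

== RESULT ==
9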